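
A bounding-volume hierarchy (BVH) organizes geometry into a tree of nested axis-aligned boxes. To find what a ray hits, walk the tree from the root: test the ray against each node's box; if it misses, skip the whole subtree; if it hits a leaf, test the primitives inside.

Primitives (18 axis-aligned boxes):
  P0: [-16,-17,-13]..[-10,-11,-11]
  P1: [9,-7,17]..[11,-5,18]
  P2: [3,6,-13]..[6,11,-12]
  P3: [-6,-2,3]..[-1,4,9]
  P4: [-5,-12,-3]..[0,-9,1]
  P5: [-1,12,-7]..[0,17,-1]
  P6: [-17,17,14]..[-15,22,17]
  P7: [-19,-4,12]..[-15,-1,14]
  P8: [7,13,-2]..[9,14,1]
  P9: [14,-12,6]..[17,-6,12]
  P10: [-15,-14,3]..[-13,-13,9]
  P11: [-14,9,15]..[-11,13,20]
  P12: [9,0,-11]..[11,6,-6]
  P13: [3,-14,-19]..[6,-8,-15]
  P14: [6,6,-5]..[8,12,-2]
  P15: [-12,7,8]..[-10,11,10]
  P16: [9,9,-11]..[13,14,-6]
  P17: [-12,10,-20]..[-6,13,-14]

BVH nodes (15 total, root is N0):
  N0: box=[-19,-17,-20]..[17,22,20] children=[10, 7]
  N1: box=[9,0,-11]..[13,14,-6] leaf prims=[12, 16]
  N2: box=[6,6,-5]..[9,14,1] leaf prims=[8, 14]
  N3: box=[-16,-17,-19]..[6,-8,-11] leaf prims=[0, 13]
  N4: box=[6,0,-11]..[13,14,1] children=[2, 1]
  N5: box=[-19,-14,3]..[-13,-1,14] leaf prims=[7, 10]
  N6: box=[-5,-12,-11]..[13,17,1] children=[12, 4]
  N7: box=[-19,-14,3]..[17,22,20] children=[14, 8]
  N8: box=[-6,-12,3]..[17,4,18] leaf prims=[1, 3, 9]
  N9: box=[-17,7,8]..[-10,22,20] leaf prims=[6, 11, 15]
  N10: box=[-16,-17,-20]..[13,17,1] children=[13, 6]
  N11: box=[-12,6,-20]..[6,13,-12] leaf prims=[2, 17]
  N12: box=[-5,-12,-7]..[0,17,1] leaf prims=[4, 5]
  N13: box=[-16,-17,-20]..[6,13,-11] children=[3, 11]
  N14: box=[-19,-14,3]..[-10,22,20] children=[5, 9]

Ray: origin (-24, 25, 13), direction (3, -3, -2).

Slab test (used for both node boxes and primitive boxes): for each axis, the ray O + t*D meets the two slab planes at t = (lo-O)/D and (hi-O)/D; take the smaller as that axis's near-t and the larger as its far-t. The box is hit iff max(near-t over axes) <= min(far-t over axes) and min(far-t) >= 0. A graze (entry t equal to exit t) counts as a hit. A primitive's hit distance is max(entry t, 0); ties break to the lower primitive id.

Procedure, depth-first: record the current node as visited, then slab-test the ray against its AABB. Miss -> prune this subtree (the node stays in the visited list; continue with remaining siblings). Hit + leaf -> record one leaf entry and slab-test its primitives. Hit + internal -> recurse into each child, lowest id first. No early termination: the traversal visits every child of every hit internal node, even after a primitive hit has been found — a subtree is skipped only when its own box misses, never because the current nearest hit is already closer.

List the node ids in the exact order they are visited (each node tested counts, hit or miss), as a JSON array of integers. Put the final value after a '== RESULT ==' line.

Trace the traversal:
N0 x:[5/3,41/3] y:[1,14] z:[-7/2,33/2] -> hit [5/3,41/3], descend [7, 10]
  N7 x:[5/3,41/3] y:[1,13] z:[-7/2,5] -> hit [5/3,5], descend [8, 14]
    N8 x:[6,41/3] y:[7,37/3] z:[-5/2,5] -> miss, prune
    N14 x:[5/3,14/3] y:[1,13] z:[-7/2,5] -> hit [5/3,14/3], descend [5, 9]
      N5 x:[5/3,11/3] y:[26/3,13] z:[-1/2,5] -> miss, prune
      N9 x:[7/3,14/3] y:[1,6] z:[-7/2,5/2] -> hit [7/3,5/2] leaf, test {P6(miss), P11(miss), P15(miss)}
  N10 x:[8/3,37/3] y:[8/3,14] z:[6,33/2] -> hit [6,37/3], descend [6, 13]
    N6 x:[19/3,37/3] y:[8/3,37/3] z:[6,12] -> hit [19/3,12], descend [4, 12]
      N4 x:[10,37/3] y:[11/3,25/3] z:[6,12] -> miss, prune
      N12 x:[19/3,8] y:[8/3,37/3] z:[6,10] -> hit [19/3,8] leaf, test {P4(miss), P5(miss)}
    N13 x:[8/3,10] y:[4,14] z:[12,33/2] -> miss, prune

11 AABB tests over nodes [0, 7, 8, 14, 5, 9, 10, 6, 4, 12, 13]; 2 leaves entered; closest miss.

== RESULT ==
[0, 7, 8, 14, 5, 9, 10, 6, 4, 12, 13]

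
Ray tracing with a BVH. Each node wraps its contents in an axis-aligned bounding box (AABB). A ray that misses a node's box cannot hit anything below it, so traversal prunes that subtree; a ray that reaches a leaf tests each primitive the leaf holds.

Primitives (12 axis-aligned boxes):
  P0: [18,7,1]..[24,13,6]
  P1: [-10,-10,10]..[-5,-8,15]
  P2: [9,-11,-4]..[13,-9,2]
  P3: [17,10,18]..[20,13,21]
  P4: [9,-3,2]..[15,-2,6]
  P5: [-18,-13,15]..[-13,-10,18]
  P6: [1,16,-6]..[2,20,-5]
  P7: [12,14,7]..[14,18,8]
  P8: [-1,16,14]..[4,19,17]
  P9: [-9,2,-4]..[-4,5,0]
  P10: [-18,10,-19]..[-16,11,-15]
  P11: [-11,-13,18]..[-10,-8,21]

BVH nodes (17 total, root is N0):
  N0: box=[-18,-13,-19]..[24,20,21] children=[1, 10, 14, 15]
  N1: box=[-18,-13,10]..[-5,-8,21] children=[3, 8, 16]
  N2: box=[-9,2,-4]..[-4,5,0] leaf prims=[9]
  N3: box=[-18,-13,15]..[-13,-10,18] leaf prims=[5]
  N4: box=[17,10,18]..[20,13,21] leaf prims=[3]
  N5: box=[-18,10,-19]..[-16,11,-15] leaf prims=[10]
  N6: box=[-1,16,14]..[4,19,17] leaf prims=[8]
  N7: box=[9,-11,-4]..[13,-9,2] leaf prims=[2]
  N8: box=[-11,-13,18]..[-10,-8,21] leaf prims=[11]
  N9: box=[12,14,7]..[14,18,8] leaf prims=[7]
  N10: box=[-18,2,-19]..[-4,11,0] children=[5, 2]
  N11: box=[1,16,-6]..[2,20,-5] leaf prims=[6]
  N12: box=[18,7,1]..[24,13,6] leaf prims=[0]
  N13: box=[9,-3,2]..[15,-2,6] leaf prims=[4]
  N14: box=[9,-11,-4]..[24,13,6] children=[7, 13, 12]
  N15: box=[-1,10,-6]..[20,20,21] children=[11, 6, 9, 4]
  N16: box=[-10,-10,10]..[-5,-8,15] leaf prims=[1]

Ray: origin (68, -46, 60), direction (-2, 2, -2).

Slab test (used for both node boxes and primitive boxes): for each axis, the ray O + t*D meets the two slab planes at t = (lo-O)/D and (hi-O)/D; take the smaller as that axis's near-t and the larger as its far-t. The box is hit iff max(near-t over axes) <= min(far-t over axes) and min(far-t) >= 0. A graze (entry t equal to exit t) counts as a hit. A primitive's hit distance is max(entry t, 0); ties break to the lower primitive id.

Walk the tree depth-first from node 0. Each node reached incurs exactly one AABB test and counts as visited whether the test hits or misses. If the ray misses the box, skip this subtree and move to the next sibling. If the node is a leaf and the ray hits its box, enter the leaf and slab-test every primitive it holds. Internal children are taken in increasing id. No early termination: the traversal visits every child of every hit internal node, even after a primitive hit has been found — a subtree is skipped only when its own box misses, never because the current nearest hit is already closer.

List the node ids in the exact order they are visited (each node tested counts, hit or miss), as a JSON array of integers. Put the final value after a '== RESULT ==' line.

Traverse from the root:
N0 x:[22,43] y:[33/2,33] z:[39/2,79/2] -> hit [22,33], descend [1, 10, 14, 15]
  N1 x:[73/2,43] y:[33/2,19] z:[39/2,25] -> miss, prune
  N10 x:[36,43] y:[24,57/2] z:[30,79/2] -> miss, prune
  N14 x:[22,59/2] y:[35/2,59/2] z:[27,32] -> hit [27,59/2], descend [7, 12, 13]
    N7 x:[55/2,59/2] y:[35/2,37/2] z:[29,32] -> miss, prune
    N12 x:[22,25] y:[53/2,59/2] z:[27,59/2] -> miss, prune
    N13 x:[53/2,59/2] y:[43/2,22] z:[27,29] -> miss, prune
  N15 x:[24,69/2] y:[28,33] z:[39/2,33] -> hit [28,33], descend [4, 6, 9, 11]
    N4 x:[24,51/2] y:[28,59/2] z:[39/2,21] -> miss, prune
    N6 x:[32,69/2] y:[31,65/2] z:[43/2,23] -> miss, prune
    N9 x:[27,28] y:[30,32] z:[26,53/2] -> miss, prune
    N11 x:[33,67/2] y:[31,33] z:[65/2,33] -> hit [33,33] leaf, test {P6@t=33}

order=[0, 1, 10, 14, 7, 12, 13, 15, 4, 6, 9, 11]  |boxes|=12  |leaves|=1  hit=P6

== RESULT ==
[0, 1, 10, 14, 7, 12, 13, 15, 4, 6, 9, 11]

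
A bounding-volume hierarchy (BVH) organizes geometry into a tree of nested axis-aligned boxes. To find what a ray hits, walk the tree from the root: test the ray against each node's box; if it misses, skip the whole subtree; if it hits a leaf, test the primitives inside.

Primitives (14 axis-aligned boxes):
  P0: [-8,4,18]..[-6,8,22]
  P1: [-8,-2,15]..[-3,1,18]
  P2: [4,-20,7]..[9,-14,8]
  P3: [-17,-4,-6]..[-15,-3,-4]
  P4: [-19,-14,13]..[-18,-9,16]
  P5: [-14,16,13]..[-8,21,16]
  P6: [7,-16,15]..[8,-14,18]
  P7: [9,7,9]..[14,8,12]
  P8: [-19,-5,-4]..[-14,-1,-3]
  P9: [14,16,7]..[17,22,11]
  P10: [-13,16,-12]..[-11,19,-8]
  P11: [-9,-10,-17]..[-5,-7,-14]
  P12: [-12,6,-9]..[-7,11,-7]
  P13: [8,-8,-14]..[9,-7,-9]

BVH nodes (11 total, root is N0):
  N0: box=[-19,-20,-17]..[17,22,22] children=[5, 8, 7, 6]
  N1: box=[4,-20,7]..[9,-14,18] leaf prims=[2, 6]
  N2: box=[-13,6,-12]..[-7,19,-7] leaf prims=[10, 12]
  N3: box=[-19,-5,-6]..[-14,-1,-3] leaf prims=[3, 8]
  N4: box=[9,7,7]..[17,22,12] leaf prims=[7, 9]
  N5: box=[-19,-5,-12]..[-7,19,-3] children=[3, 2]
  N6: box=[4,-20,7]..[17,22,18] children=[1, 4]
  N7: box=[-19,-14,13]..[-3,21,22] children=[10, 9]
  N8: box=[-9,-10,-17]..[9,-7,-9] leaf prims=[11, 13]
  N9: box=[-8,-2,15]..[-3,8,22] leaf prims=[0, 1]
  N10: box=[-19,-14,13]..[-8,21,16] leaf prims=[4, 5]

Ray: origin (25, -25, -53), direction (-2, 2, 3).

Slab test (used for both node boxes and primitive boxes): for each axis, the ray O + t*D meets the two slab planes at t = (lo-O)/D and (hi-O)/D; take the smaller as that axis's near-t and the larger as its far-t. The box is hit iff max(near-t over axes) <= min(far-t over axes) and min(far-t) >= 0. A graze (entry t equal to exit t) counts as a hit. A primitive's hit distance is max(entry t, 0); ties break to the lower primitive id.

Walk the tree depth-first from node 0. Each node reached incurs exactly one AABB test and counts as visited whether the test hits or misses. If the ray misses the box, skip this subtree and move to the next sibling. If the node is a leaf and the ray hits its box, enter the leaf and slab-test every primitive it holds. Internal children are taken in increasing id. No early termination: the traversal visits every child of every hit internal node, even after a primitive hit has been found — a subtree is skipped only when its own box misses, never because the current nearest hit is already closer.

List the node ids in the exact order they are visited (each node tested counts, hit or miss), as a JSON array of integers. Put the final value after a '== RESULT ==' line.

Traverse from the root:
N0 x:[4,22] y:[5/2,47/2] z:[12,25] -> hit [12,22], descend [5, 6, 7, 8]
  N5 x:[16,22] y:[10,22] z:[41/3,50/3] -> hit [16,50/3], descend [2, 3]
    N2 x:[16,19] y:[31/2,22] z:[41/3,46/3] -> miss, prune
    N3 x:[39/2,22] y:[10,12] z:[47/3,50/3] -> miss, prune
  N6 x:[4,21/2] y:[5/2,47/2] z:[20,71/3] -> miss, prune
  N7 x:[14,22] y:[11/2,23] z:[22,25] -> hit [22,22], descend [9, 10]
    N9 x:[14,33/2] y:[23/2,33/2] z:[68/3,25] -> miss, prune
    N10 x:[33/2,22] y:[11/2,23] z:[22,23] -> hit [22,22] leaf, test {P4(miss), P5(miss)}
  N8 x:[8,17] y:[15/2,9] z:[12,44/3] -> miss, prune

order=[0, 5, 2, 3, 6, 7, 9, 10, 8]  |boxes|=9  |leaves|=1  hit=miss

== RESULT ==
[0, 5, 2, 3, 6, 7, 9, 10, 8]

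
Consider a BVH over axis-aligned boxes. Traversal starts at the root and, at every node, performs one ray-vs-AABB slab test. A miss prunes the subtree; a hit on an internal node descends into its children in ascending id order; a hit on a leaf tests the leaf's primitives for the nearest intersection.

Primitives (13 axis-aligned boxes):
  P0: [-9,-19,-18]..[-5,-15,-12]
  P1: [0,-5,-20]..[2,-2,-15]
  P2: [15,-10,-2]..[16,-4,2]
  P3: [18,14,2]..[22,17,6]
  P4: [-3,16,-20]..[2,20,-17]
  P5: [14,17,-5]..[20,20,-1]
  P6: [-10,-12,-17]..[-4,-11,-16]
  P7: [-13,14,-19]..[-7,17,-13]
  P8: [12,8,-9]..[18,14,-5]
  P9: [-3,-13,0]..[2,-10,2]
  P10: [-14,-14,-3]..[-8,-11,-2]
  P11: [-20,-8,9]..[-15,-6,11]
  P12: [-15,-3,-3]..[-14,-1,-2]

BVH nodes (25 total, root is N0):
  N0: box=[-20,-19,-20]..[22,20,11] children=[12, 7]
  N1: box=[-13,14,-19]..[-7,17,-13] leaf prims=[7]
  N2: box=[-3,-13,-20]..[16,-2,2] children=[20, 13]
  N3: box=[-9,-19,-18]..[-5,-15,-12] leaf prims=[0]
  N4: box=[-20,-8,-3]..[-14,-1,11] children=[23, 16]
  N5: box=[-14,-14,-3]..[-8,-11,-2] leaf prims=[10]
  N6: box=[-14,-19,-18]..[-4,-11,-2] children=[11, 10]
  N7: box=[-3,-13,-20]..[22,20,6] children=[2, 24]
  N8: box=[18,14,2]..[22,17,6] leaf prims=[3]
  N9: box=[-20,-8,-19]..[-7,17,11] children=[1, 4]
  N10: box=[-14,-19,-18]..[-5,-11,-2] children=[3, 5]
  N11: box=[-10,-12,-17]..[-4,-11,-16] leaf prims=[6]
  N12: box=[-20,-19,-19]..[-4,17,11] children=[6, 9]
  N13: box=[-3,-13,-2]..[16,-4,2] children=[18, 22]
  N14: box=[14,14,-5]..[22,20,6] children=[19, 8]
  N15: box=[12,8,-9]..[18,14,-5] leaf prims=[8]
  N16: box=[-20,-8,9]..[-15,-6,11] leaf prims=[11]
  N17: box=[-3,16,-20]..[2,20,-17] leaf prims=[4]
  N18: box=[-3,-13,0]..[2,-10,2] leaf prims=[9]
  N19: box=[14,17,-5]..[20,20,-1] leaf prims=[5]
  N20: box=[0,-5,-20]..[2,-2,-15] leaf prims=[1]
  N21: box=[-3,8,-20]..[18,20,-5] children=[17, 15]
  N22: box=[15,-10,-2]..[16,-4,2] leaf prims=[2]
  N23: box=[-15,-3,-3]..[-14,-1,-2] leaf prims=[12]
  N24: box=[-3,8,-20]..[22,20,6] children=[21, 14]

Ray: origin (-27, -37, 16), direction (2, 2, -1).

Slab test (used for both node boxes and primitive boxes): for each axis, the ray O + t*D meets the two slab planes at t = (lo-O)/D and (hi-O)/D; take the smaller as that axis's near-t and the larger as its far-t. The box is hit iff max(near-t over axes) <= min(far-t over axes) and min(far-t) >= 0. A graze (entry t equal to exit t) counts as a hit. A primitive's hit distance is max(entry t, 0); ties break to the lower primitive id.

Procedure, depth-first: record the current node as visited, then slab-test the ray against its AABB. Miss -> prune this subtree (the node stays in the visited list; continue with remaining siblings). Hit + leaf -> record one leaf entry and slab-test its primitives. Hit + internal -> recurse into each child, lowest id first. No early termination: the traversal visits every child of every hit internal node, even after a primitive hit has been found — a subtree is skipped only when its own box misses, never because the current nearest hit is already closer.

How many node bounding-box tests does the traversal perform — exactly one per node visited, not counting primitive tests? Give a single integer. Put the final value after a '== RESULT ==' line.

Walk:
N0 x:[7/2,49/2] y:[9,57/2] z:[5,36] -> hit [9,49/2], descend [7, 12]
  N7 x:[12,49/2] y:[12,57/2] z:[10,36] -> hit [12,49/2], descend [2, 24]
    N2 x:[12,43/2] y:[12,35/2] z:[14,36] -> hit [14,35/2], descend [13, 20]
      N13 x:[12,43/2] y:[12,33/2] z:[14,18] -> hit [14,33/2], descend [18, 22]
        N18 x:[12,29/2] y:[12,27/2] z:[14,16] -> miss, prune
        N22 x:[21,43/2] y:[27/2,33/2] z:[14,18] -> miss, prune
      N20 x:[27/2,29/2] y:[16,35/2] z:[31,36] -> miss, prune
    N24 x:[12,49/2] y:[45/2,57/2] z:[10,36] -> hit [45/2,49/2], descend [14, 21]
      N14 x:[41/2,49/2] y:[51/2,57/2] z:[10,21] -> miss, prune
      N21 x:[12,45/2] y:[45/2,57/2] z:[21,36] -> hit [45/2,45/2], descend [15, 17]
        N15 x:[39/2,45/2] y:[45/2,51/2] z:[21,25] -> hit [45/2,45/2] leaf, test {P8@t=45/2}
        N17 x:[12,29/2] y:[53/2,57/2] z:[33,36] -> miss, prune
  N12 x:[7/2,23/2] y:[9,27] z:[5,35] -> hit [9,23/2], descend [6, 9]
    N6 x:[13/2,23/2] y:[9,13] z:[18,34] -> miss, prune
    N9 x:[7/2,10] y:[29/2,27] z:[5,35] -> miss, prune

15 AABB tests over nodes [0, 7, 2, 13, 18, 22, 20, 24, 14, 21, 15, 17, 12, 6, 9]; 1 leaf entered; closest P8.

== RESULT ==
15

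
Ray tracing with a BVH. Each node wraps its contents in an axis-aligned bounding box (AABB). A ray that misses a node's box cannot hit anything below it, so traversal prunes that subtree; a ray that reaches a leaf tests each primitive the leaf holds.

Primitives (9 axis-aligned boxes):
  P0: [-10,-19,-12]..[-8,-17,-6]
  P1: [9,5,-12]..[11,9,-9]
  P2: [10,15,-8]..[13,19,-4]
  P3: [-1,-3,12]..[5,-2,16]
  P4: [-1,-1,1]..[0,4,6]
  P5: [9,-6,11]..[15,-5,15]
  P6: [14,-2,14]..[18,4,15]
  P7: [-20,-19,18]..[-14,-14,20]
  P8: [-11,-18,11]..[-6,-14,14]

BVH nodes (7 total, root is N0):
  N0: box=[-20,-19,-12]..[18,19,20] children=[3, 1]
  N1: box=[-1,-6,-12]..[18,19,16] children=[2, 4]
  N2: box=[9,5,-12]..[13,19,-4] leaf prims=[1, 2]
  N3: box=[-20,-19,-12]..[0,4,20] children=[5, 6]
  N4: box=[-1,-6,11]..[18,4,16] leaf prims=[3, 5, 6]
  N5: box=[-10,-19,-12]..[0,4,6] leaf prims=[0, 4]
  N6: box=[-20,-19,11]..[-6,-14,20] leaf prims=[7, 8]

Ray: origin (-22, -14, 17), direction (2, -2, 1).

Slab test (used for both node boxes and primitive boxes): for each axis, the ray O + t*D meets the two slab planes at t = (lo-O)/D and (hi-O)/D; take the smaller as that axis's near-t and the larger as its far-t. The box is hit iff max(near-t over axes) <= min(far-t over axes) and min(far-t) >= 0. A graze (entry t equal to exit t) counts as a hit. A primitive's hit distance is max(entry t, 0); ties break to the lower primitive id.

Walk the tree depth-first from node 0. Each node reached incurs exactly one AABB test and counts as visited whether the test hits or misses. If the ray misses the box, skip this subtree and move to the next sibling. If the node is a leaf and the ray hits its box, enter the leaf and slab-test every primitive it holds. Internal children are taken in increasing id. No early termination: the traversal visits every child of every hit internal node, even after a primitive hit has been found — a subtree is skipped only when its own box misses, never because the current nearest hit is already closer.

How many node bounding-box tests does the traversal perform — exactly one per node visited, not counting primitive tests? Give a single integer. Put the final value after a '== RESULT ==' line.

Traverse from the root:
N0 x:[1,20] y:[-33/2,5/2] z:[-29,3] -> hit [1,5/2], descend [1, 3]
  N1 x:[21/2,20] y:[-33/2,-4] z:[-29,-1] -> miss, prune
  N3 x:[1,11] y:[-9,5/2] z:[-29,3] -> hit [1,5/2], descend [5, 6]
    N5 x:[6,11] y:[-9,5/2] z:[-29,-11] -> miss, prune
    N6 x:[1,8] y:[0,5/2] z:[-6,3] -> hit [1,5/2] leaf, test {P7@t=1, P8(miss)}

5 AABB tests over nodes [0, 1, 3, 5, 6]; 1 leaf entered; closest P7.

== RESULT ==
5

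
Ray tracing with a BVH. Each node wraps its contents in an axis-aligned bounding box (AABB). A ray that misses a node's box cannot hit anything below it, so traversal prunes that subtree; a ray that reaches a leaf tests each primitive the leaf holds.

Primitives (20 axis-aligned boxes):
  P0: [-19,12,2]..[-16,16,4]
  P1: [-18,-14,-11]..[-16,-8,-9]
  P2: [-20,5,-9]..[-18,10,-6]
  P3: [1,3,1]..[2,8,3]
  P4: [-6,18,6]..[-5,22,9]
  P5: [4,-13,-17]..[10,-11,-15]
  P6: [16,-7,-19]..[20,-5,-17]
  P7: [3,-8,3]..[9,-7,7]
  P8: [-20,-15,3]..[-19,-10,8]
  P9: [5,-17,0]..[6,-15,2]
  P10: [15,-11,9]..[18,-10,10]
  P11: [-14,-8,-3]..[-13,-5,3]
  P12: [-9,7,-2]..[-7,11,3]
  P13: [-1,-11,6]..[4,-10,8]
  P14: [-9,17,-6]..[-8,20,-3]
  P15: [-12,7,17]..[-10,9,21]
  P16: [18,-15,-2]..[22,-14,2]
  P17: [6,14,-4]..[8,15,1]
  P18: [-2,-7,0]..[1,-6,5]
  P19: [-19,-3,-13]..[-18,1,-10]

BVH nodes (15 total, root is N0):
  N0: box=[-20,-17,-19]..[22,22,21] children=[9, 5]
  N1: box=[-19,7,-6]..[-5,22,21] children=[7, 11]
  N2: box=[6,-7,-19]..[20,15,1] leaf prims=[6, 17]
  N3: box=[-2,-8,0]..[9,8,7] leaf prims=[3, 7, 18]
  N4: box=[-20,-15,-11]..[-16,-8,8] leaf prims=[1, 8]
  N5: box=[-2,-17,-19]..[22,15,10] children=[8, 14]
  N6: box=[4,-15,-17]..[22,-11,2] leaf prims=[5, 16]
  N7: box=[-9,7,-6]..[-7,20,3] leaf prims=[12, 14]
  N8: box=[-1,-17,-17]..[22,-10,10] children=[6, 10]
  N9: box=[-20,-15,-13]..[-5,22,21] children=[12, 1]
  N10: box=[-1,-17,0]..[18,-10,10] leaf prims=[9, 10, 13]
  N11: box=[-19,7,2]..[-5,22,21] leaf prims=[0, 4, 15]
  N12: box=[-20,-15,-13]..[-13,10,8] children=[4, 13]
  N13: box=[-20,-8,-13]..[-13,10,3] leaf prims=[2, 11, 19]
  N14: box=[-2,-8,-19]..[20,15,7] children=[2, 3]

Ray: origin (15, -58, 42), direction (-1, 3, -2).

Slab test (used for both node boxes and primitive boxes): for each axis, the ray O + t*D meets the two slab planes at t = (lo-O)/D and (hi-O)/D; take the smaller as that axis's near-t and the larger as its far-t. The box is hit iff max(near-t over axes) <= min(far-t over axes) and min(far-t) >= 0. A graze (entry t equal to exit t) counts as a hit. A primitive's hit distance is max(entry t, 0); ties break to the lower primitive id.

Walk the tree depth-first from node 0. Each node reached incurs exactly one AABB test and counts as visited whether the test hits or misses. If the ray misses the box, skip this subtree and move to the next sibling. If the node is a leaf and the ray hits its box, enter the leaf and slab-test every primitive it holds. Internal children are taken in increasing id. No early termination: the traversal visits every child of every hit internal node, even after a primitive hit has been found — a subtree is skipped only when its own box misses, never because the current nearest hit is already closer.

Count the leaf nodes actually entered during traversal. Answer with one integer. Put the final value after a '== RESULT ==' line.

Traverse from the root:
N0 x:[-7,35] y:[41/3,80/3] z:[21/2,61/2] -> hit [41/3,80/3], descend [5, 9]
  N5 x:[-7,17] y:[41/3,73/3] z:[16,61/2] -> hit [16,17], descend [8, 14]
    N8 x:[-7,16] y:[41/3,16] z:[16,59/2] -> hit [16,16], descend [6, 10]
      N6 x:[-7,11] y:[43/3,47/3] z:[20,59/2] -> miss, prune
      N10 x:[-3,16] y:[41/3,16] z:[16,21] -> hit [16,16] leaf, test {P9(miss), P10(miss), P13(miss)}
    N14 x:[-5,17] y:[50/3,73/3] z:[35/2,61/2] -> miss, prune
  N9 x:[20,35] y:[43/3,80/3] z:[21/2,55/2] -> hit [20,80/3], descend [1, 12]
    N1 x:[20,34] y:[65/3,80/3] z:[21/2,24] -> hit [65/3,24], descend [7, 11]
      N7 x:[22,24] y:[65/3,26] z:[39/2,24] -> hit [22,24] leaf, test {P12@t=22, P14(miss)}
      N11 x:[20,34] y:[65/3,80/3] z:[21/2,20] -> miss, prune
    N12 x:[28,35] y:[43/3,68/3] z:[17,55/2] -> miss, prune

Summary -> nodes [0, 5, 8, 6, 10, 14, 9, 1, 7, 11, 12]; box-tests=11; leaf-entries=2; first=P12

== RESULT ==
2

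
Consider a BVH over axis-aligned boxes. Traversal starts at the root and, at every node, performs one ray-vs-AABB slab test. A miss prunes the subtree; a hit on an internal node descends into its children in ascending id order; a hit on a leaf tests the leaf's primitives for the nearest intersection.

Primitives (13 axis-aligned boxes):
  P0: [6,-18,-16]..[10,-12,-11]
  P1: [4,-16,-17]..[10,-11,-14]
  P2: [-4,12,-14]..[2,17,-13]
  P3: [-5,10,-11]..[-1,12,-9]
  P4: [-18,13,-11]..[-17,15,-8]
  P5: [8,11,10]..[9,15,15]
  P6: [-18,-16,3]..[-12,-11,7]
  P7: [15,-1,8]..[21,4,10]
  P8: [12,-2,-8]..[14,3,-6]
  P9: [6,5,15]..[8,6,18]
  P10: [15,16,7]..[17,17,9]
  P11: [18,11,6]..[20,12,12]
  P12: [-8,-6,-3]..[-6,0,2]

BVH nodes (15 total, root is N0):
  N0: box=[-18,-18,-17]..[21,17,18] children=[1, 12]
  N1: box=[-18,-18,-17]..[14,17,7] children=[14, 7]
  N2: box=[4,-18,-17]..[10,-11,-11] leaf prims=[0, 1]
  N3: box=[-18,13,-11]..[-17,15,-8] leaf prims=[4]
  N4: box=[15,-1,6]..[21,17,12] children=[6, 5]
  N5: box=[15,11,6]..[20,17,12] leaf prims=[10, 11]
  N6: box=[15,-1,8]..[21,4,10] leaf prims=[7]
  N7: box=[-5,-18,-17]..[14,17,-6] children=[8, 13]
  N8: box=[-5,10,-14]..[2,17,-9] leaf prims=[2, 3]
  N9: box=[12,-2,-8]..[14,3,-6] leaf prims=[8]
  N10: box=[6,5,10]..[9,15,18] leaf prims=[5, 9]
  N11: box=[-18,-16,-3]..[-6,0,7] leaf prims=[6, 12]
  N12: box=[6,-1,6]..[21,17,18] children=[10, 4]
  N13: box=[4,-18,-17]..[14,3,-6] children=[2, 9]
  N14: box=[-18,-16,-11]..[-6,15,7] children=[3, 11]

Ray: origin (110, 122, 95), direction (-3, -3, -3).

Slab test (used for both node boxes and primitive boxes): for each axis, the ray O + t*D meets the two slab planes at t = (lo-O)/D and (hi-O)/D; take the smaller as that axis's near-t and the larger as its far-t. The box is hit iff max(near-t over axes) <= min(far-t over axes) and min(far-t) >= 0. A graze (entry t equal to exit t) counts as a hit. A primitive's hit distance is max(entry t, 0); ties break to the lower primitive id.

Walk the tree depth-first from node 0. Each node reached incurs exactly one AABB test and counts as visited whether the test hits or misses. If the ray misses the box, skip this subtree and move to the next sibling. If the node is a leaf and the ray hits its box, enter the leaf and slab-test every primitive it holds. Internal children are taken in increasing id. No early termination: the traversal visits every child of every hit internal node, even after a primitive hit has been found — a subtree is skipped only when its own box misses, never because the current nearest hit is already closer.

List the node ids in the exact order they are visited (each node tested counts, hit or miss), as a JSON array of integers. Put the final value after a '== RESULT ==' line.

Walk:
N0 x:[89/3,128/3] y:[35,140/3] z:[77/3,112/3] -> hit [35,112/3], descend [1, 12]
  N1 x:[32,128/3] y:[35,140/3] z:[88/3,112/3] -> hit [35,112/3], descend [7, 14]
    N7 x:[32,115/3] y:[35,140/3] z:[101/3,112/3] -> hit [35,112/3], descend [8, 13]
      N8 x:[36,115/3] y:[35,112/3] z:[104/3,109/3] -> hit [36,109/3] leaf, test {P2@t=36, P3(miss)}
      N13 x:[32,106/3] y:[119/3,140/3] z:[101/3,112/3] -> miss, prune
    N14 x:[116/3,128/3] y:[107/3,46] z:[88/3,106/3] -> miss, prune
  N12 x:[89/3,104/3] y:[35,41] z:[77/3,89/3] -> miss, prune

Visited [0, 1, 7, 8, 13, 14, 12]. Tests: 7 box, 1 leaf. Nearest: P2.

== RESULT ==
[0, 1, 7, 8, 13, 14, 12]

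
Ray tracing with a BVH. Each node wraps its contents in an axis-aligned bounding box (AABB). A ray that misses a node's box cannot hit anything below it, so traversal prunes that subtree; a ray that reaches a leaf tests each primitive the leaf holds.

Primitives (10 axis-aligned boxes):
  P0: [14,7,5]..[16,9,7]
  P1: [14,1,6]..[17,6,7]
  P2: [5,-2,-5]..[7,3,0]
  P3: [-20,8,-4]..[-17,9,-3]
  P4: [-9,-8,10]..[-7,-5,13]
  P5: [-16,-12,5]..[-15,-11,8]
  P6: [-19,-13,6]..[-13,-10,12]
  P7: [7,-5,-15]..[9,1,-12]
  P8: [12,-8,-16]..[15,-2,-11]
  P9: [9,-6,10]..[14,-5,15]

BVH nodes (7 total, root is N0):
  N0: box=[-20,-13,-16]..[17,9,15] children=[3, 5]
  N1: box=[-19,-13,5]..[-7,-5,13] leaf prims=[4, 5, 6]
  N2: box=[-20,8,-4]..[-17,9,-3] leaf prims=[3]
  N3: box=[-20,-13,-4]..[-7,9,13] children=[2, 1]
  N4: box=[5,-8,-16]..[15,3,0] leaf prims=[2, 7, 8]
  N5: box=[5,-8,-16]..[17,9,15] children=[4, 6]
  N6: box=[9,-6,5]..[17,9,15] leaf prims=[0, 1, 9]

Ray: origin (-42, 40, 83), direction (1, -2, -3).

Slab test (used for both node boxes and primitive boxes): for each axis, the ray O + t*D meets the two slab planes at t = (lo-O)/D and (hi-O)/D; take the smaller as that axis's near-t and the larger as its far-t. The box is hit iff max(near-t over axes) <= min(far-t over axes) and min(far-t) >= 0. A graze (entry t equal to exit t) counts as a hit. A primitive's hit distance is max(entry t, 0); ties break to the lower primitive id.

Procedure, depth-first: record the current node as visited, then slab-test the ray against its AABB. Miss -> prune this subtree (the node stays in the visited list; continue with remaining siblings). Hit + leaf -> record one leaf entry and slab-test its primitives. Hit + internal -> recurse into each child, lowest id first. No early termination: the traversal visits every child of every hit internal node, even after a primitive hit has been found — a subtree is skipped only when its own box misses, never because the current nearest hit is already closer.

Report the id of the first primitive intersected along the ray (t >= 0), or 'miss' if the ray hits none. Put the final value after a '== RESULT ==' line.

Walk:
N0 x:[22,59] y:[31/2,53/2] z:[68/3,33] -> hit [68/3,53/2], descend [3, 5]
  N3 x:[22,35] y:[31/2,53/2] z:[70/3,29] -> hit [70/3,53/2], descend [1, 2]
    N1 x:[23,35] y:[45/2,53/2] z:[70/3,26] -> hit [70/3,26] leaf, test {P4(miss), P5@t=26, P6@t=25}
    N2 x:[22,25] y:[31/2,16] z:[86/3,29] -> miss, prune
  N5 x:[47,59] y:[31/2,24] z:[68/3,33] -> miss, prune

Visited [0, 3, 1, 2, 5]. Tests: 5 box, 1 leaf. Nearest: P6.

== RESULT ==
6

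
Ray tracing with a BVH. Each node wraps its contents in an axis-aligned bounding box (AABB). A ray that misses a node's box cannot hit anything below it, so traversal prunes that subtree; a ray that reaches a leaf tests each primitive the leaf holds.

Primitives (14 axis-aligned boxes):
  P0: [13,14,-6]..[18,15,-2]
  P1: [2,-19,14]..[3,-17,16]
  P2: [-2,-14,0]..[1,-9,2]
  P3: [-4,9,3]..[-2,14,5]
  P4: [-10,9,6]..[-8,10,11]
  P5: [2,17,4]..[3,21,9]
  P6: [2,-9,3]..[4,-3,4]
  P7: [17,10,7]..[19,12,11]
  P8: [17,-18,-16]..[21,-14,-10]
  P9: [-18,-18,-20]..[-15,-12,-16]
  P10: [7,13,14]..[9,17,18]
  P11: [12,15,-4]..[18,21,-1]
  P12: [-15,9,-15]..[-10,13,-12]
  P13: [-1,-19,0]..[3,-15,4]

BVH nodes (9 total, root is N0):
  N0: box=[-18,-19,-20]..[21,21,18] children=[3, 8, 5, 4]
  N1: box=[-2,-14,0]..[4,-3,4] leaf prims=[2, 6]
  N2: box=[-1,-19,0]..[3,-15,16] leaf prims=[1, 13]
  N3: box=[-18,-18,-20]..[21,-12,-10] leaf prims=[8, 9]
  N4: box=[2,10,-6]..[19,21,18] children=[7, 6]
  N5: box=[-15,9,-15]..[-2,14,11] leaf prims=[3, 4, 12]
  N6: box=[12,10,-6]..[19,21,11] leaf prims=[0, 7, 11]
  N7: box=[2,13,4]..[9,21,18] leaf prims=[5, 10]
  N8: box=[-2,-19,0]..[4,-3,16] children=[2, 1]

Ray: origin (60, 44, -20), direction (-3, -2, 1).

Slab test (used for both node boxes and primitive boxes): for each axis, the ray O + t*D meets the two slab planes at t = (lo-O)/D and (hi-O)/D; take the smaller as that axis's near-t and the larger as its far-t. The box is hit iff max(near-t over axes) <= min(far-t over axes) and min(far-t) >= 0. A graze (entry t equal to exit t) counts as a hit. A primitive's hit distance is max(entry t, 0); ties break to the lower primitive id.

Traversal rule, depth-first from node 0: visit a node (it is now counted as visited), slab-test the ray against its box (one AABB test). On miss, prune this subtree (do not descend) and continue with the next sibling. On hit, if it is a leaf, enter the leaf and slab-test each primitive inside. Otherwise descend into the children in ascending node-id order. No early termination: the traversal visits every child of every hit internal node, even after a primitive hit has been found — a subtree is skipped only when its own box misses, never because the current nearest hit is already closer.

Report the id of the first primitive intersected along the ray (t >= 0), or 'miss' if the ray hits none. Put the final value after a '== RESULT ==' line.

Walk:
N0 x:[13,26] y:[23/2,63/2] z:[0,38] -> hit [13,26], descend [3, 4, 5, 8]
  N3 x:[13,26] y:[28,31] z:[0,10] -> miss, prune
  N4 x:[41/3,58/3] y:[23/2,17] z:[14,38] -> hit [14,17], descend [6, 7]
    N6 x:[41/3,16] y:[23/2,17] z:[14,31] -> hit [14,16] leaf, test {P0@t=29/2, P7(miss), P11(miss)}
    N7 x:[17,58/3] y:[23/2,31/2] z:[24,38] -> miss, prune
  N5 x:[62/3,25] y:[15,35/2] z:[5,31] -> miss, prune
  N8 x:[56/3,62/3] y:[47/2,63/2] z:[20,36] -> miss, prune

7 AABB tests over nodes [0, 3, 4, 6, 7, 5, 8]; 1 leaf entered; closest P0.

== RESULT ==
0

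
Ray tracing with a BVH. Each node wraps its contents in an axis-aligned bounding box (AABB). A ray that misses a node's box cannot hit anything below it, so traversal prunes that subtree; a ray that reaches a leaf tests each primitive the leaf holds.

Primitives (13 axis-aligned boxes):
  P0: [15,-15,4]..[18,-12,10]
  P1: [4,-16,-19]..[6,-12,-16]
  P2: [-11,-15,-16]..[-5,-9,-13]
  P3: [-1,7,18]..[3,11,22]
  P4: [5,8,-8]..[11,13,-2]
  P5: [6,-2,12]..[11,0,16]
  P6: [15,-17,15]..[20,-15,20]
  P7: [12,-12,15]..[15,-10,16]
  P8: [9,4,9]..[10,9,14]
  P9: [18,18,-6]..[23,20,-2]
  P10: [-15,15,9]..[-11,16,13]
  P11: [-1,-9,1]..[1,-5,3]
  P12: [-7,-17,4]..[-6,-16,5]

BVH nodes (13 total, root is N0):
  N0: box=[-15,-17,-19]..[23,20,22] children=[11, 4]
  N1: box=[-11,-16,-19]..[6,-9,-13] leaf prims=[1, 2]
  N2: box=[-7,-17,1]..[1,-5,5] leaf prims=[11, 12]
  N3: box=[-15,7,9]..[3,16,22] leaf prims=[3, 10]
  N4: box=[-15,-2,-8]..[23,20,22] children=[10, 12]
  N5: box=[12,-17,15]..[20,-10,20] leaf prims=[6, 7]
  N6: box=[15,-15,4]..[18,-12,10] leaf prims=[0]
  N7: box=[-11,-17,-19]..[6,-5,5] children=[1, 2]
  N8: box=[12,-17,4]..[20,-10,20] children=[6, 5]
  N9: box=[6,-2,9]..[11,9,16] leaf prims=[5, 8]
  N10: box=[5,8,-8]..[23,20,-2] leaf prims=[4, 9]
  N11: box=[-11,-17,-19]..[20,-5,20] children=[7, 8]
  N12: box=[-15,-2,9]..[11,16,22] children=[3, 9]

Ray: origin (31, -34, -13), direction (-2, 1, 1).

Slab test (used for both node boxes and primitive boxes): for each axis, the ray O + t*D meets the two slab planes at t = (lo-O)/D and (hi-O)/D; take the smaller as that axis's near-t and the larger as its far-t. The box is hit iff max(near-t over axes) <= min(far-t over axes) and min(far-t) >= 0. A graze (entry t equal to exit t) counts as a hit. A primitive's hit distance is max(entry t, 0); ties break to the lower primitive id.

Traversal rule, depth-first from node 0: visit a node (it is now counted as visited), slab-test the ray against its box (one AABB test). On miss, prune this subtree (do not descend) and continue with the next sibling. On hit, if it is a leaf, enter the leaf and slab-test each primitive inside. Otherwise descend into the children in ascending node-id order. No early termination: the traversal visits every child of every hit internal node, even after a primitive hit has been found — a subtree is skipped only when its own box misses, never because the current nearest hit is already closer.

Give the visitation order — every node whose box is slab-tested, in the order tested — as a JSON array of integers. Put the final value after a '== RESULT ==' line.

Trace the traversal:
N0 x:[4,23] y:[17,54] z:[-6,35] -> hit [17,23], descend [4, 11]
  N4 x:[4,23] y:[32,54] z:[5,35] -> miss, prune
  N11 x:[11/2,21] y:[17,29] z:[-6,33] -> hit [17,21], descend [7, 8]
    N7 x:[25/2,21] y:[17,29] z:[-6,18] -> hit [17,18], descend [1, 2]
      N1 x:[25/2,21] y:[18,25] z:[-6,0] -> miss, prune
      N2 x:[15,19] y:[17,29] z:[14,18] -> hit [17,18] leaf, test {P11(miss), P12(miss)}
    N8 x:[11/2,19/2] y:[17,24] z:[17,33] -> miss, prune

Visited [0, 4, 11, 7, 1, 2, 8]. Tests: 7 box, 1 leaf. Nearest: miss.

== RESULT ==
[0, 4, 11, 7, 1, 2, 8]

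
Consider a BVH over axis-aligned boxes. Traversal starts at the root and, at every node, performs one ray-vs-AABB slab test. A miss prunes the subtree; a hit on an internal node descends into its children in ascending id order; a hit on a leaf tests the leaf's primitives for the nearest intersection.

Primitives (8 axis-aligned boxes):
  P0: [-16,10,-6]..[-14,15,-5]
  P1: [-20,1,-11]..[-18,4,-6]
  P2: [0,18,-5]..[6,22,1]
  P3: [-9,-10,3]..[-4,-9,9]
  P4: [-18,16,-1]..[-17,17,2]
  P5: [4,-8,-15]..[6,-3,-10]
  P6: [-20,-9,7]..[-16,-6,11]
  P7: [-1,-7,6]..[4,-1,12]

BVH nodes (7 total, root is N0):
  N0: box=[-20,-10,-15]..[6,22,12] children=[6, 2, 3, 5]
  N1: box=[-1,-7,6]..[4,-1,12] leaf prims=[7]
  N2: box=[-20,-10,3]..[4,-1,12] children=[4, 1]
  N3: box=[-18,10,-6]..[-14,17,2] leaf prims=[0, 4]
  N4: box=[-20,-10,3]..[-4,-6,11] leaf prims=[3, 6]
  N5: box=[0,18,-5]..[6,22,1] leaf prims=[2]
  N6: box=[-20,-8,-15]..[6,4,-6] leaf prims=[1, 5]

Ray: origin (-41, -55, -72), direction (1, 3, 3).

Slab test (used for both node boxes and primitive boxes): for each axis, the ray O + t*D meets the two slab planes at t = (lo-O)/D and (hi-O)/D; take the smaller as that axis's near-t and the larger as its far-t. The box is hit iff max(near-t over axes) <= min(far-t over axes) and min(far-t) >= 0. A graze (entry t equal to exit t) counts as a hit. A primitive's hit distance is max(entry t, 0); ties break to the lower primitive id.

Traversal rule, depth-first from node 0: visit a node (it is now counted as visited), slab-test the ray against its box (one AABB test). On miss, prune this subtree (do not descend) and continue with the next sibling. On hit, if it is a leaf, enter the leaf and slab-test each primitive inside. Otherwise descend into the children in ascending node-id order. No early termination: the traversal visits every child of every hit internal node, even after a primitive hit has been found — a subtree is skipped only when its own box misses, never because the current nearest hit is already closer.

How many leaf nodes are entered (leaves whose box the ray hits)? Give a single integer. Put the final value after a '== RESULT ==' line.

Walk:
N0 x:[21,47] y:[15,77/3] z:[19,28] -> hit [21,77/3], descend [2, 3, 5, 6]
  N2 x:[21,45] y:[15,18] z:[25,28] -> miss, prune
  N3 x:[23,27] y:[65/3,24] z:[22,74/3] -> hit [23,24] leaf, test {P0(miss), P4@t=71/3}
  N5 x:[41,47] y:[73/3,77/3] z:[67/3,73/3] -> miss, prune
  N6 x:[21,47] y:[47/3,59/3] z:[19,22] -> miss, prune

Visited [0, 2, 3, 5, 6]. Tests: 5 box, 1 leaf. Nearest: P4.

== RESULT ==
1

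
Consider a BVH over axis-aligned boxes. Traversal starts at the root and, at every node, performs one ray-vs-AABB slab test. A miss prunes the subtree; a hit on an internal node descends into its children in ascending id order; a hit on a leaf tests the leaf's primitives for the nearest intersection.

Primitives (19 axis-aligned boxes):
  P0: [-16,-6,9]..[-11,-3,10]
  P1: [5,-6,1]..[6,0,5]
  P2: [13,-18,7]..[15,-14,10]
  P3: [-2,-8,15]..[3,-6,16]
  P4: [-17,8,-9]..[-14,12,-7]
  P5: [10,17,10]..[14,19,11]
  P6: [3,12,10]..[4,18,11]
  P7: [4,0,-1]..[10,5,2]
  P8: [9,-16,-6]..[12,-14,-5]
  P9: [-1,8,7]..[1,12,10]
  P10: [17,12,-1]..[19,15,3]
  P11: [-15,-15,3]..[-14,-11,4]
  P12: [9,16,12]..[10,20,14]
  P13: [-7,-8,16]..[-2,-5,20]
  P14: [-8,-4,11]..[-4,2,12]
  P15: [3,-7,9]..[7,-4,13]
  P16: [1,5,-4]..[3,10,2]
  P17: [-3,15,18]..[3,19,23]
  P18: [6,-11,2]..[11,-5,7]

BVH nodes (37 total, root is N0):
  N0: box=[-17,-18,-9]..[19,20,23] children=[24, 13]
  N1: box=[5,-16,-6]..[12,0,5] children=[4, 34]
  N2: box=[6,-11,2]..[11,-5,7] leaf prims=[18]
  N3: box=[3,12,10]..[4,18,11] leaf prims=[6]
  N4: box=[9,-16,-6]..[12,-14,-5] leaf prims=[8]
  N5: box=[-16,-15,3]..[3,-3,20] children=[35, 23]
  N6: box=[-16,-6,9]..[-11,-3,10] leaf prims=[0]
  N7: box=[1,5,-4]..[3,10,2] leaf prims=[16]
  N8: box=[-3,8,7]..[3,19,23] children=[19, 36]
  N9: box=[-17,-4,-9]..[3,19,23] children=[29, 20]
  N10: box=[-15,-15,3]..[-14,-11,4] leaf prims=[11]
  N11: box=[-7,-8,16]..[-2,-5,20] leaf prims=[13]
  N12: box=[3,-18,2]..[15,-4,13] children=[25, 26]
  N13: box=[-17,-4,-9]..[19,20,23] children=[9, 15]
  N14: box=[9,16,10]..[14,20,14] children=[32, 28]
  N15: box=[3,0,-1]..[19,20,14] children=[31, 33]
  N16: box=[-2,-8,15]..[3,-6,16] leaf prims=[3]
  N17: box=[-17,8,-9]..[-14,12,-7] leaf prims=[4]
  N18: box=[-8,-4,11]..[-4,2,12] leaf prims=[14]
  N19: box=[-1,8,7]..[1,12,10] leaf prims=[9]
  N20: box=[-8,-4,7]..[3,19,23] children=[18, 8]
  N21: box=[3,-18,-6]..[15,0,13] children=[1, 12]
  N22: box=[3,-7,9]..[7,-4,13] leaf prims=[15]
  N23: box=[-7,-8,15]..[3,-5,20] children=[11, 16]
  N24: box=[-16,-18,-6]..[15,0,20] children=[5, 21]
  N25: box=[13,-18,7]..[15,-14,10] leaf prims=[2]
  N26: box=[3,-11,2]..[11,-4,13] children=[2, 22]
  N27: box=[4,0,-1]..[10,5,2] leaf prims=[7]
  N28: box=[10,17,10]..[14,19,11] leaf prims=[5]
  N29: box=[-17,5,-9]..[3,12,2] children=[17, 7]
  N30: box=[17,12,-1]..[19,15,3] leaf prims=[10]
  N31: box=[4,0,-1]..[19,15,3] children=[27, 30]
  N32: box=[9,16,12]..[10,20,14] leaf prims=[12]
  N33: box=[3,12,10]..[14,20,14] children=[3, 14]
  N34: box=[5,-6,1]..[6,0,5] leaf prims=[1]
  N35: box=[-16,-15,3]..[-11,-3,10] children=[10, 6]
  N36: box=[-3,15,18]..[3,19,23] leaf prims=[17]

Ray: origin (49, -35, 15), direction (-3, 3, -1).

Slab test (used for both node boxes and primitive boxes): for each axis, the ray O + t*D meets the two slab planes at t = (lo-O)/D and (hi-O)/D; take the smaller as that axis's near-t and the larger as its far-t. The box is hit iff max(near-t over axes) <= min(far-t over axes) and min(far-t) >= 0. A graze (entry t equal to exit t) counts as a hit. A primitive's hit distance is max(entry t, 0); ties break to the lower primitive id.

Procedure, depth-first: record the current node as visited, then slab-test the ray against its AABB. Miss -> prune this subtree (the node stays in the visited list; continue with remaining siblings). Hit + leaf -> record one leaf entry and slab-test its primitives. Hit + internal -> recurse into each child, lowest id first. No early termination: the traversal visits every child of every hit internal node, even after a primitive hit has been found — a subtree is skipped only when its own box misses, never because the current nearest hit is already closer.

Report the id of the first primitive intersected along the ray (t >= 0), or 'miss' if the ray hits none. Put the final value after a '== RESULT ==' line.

Walk:
N0 x:[10,22] y:[17/3,55/3] z:[-8,24] -> hit [10,55/3], descend [13, 24]
  N13 x:[10,22] y:[31/3,55/3] z:[-8,24] -> hit [31/3,55/3], descend [9, 15]
    N9 x:[46/3,22] y:[31/3,18] z:[-8,24] -> hit [46/3,18], descend [20, 29]
      N20 x:[46/3,19] y:[31/3,18] z:[-8,8] -> miss, prune
      N29 x:[46/3,22] y:[40/3,47/3] z:[13,24] -> hit [46/3,47/3], descend [7, 17]
        N7 x:[46/3,16] y:[40/3,15] z:[13,19] -> miss, prune
        N17 x:[21,22] y:[43/3,47/3] z:[22,24] -> miss, prune
    N15 x:[10,46/3] y:[35/3,55/3] z:[1,16] -> hit [35/3,46/3], descend [31, 33]
      N31 x:[10,15] y:[35/3,50/3] z:[12,16] -> hit [12,15], descend [27, 30]
        N27 x:[13,15] y:[35/3,40/3] z:[13,16] -> hit [13,40/3] leaf, test {P7@t=13}
        N30 x:[10,32/3] y:[47/3,50/3] z:[12,16] -> miss, prune
      N33 x:[35/3,46/3] y:[47/3,55/3] z:[1,5] -> miss, prune
  N24 x:[34/3,65/3] y:[17/3,35/3] z:[-5,21] -> hit [34/3,35/3], descend [5, 21]
    N5 x:[46/3,65/3] y:[20/3,32/3] z:[-5,12] -> miss, prune
    N21 x:[34/3,46/3] y:[17/3,35/3] z:[2,21] -> hit [34/3,35/3], descend [1, 12]
      N1 x:[37/3,44/3] y:[19/3,35/3] z:[10,21] -> miss, prune
      N12 x:[34/3,46/3] y:[17/3,31/3] z:[2,13] -> miss, prune

17 AABB tests over nodes [0, 13, 9, 20, 29, 7, 17, 15, 31, 27, 30, 33, 24, 5, 21, 1, 12]; 1 leaf entered; closest P7.

== RESULT ==
7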